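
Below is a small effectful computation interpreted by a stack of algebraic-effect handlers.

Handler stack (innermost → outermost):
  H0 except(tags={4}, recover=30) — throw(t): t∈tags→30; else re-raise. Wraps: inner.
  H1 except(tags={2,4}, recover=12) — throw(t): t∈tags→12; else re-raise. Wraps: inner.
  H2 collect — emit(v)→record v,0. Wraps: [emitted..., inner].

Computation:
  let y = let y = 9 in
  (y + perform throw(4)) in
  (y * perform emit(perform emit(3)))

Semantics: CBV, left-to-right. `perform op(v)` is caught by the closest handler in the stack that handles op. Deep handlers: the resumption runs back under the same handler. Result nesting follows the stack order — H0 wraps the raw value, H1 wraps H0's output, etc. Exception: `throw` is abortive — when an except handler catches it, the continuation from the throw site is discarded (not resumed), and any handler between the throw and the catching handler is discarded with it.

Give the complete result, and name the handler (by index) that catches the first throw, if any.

Evaluation trace:
throw(4) @ H0 caught ⇒ 30
H1 returns 30
H2 returns [30]
= [30]

Answer: [30] ; first throw caught by: H0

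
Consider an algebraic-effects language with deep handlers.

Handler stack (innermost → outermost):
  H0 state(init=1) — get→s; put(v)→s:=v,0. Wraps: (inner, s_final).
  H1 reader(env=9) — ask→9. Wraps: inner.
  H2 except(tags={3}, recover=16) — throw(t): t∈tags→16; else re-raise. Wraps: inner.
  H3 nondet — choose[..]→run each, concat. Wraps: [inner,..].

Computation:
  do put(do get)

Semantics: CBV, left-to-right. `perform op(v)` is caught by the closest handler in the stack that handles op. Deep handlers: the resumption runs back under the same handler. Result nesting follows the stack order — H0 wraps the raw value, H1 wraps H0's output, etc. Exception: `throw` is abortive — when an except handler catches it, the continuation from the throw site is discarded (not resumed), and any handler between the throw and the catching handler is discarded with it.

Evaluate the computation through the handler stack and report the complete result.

Answer: [(0, 1)]

Evaluation trace:
get @ H0 ⇒ 1
put(1) @ H0 ⇒ s:=1
H0 returns (0, 1)
H1 returns (0, 1)
H2 returns (0, 1)
H3 returns [(0, 1)]
= [(0, 1)]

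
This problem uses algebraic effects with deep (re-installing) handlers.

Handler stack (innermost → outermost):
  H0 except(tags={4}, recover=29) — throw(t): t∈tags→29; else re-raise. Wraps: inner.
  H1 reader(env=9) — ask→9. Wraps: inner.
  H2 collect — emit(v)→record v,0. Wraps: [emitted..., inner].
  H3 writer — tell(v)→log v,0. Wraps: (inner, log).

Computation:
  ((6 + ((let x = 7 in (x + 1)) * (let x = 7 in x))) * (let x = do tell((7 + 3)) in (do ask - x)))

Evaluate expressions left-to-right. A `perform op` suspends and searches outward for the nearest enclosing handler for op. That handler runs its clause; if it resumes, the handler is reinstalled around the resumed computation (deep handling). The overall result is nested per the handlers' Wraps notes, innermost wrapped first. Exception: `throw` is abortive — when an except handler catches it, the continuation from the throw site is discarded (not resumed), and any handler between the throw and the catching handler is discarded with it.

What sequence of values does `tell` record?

Answer: (10)

Step-by-step:
tell(10) @ H3 ⇒ log+=10
ask @ H1 ⇒ 9
H0 returns 558
H1 returns 558
H2 returns [558]
H3 returns ([558], (10))
= ([558], (10))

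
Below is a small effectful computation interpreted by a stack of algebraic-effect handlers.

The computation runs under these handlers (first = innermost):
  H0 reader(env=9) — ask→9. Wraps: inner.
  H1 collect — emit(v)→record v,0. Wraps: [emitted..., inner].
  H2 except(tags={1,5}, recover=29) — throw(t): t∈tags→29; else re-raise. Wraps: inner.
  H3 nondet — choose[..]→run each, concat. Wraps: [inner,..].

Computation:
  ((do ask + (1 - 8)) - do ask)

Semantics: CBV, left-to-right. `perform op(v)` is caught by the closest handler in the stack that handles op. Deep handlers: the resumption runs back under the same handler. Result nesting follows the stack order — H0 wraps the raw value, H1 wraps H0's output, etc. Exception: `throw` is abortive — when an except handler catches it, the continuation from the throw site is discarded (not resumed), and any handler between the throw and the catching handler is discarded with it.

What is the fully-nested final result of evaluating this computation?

Answer: [[-7]]

Working:
ask @ H0 ⇒ 9
ask @ H0 ⇒ 9
H0 returns -7
H1 returns [-7]
H2 returns [-7]
H3 returns [[-7]]
= [[-7]]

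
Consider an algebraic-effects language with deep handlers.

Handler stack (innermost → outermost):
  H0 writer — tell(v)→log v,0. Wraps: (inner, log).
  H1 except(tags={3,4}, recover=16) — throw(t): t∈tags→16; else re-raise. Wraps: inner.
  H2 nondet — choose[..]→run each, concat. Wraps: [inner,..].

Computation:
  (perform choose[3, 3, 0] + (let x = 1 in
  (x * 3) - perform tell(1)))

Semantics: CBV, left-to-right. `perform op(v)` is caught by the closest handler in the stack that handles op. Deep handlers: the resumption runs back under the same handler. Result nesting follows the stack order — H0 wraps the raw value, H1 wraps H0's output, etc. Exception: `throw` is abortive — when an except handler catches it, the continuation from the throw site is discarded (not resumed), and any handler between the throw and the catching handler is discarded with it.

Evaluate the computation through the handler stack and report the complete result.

Answer: [(6, (1)), (6, (1)), (3, (1))]

Working:
choose[3, 3, 0] @ H2
  branch[0] choose=3:
    tell(1) @ H0 ⇒ log+=1
    H0 returns (6, (1))
    H1 returns (6, (1))
    H2 returns [(6, (1))]
  branch[1] choose=3:
    tell(1) @ H0 ⇒ log+=1
    H0 returns (6, (1))
    H1 returns (6, (1))
    H2 returns [(6, (1))]
  branch[2] choose=0:
    tell(1) @ H0 ⇒ log+=1
    H0 returns (3, (1))
    H1 returns (3, (1))
    H2 returns [(3, (1))]
= [(6, (1)), (6, (1)), (3, (1))]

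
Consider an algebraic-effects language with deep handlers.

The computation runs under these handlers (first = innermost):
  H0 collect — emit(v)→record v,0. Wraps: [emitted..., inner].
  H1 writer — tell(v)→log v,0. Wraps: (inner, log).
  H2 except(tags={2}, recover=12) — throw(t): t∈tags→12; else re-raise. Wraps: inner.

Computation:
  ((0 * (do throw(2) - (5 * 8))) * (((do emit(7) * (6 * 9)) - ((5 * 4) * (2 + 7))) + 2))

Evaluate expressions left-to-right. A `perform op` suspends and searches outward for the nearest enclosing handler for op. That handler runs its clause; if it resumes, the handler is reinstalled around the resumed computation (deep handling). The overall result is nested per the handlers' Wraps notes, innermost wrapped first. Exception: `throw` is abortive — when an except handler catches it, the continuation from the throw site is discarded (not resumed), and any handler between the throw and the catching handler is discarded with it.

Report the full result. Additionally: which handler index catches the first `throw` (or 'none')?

Answer: 12 ; first throw caught by: H2

Evaluation trace:
throw(2) @ H2 caught ⇒ 12
= 12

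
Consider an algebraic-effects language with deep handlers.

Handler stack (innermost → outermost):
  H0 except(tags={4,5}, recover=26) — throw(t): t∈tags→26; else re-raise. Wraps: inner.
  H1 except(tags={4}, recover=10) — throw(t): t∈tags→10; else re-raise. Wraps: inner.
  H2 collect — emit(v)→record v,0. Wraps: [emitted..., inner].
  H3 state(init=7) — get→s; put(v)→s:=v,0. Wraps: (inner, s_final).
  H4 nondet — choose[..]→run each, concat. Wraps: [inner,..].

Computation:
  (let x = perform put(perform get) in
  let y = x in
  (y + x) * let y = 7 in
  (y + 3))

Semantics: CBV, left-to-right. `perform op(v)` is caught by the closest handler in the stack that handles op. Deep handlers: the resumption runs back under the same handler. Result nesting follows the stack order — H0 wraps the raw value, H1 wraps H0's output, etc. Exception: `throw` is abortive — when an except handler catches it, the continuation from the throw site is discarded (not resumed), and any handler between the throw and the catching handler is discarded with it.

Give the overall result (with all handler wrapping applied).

Answer: [([0], 7)]

Step-by-step:
get @ H3 ⇒ 7
put(7) @ H3 ⇒ s:=7
H0 returns 0
H1 returns 0
H2 returns [0]
H3 returns ([0], 7)
H4 returns [([0], 7)]
= [([0], 7)]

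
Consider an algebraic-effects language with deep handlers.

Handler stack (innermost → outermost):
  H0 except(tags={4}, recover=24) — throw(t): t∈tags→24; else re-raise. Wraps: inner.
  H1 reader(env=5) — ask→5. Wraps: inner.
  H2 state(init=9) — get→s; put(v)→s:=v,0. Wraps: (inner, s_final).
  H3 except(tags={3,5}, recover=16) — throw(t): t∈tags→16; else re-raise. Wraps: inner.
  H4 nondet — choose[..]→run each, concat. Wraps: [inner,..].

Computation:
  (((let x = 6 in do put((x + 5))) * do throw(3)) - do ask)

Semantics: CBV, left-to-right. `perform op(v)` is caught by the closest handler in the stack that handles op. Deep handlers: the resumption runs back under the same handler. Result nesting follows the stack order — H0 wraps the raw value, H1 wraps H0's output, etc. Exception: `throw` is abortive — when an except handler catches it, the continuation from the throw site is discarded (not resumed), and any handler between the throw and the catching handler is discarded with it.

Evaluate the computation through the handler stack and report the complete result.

Evaluation trace:
put(11) @ H2 ⇒ s:=11
throw(3) @ H0 re-raised
throw(3) @ H3 caught ⇒ 16
H4 returns [16]
= [16]

Answer: [16]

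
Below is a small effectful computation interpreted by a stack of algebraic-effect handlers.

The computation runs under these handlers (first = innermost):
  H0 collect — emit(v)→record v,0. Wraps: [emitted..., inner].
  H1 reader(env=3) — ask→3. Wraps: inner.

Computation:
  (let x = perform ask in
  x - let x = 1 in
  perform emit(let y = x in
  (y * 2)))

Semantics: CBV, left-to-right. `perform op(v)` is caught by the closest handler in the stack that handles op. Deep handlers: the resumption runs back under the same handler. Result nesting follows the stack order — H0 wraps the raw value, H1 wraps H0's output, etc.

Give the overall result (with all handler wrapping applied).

Step-by-step:
ask @ H1 ⇒ 3
emit(2) @ H0 ⇒ out+=2
H0 returns [2, 3]
H1 returns [2, 3]
= [2, 3]

Answer: [2, 3]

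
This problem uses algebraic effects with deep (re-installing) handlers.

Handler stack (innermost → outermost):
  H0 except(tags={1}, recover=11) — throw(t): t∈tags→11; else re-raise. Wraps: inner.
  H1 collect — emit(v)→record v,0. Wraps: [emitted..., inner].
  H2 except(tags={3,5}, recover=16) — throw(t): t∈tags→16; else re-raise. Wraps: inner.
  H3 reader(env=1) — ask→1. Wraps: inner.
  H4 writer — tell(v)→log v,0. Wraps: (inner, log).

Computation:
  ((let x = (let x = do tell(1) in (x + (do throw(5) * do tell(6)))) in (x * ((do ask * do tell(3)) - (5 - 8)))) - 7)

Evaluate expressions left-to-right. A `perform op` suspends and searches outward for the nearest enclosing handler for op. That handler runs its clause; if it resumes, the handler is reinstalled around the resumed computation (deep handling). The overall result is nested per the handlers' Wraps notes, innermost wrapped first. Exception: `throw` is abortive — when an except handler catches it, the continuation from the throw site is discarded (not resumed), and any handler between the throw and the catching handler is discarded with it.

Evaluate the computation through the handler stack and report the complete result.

Working:
tell(1) @ H4 ⇒ log+=1
throw(5) @ H0 re-raised
throw(5) @ H2 caught ⇒ 16
H3 returns 16
H4 returns (16, (1))
= (16, (1))

Answer: (16, (1))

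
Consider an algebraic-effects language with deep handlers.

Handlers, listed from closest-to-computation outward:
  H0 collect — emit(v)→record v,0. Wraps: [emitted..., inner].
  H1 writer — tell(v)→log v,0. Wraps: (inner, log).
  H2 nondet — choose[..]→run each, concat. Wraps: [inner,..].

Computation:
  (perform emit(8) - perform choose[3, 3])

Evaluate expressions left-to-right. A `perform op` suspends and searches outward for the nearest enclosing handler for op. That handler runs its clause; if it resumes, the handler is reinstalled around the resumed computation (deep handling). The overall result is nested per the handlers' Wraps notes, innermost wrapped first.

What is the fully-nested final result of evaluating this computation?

Answer: [([8, -3], ()), ([8, -3], ())]

Working:
emit(8) @ H0 ⇒ out+=8
choose[3, 3] @ H2
  branch[0] choose=3:
    H0 returns [8, -3]
    H1 returns ([8, -3], ())
    H2 returns [([8, -3], ())]
  branch[1] choose=3:
    H0 returns [8, -3]
    H1 returns ([8, -3], ())
    H2 returns [([8, -3], ())]
= [([8, -3], ()), ([8, -3], ())]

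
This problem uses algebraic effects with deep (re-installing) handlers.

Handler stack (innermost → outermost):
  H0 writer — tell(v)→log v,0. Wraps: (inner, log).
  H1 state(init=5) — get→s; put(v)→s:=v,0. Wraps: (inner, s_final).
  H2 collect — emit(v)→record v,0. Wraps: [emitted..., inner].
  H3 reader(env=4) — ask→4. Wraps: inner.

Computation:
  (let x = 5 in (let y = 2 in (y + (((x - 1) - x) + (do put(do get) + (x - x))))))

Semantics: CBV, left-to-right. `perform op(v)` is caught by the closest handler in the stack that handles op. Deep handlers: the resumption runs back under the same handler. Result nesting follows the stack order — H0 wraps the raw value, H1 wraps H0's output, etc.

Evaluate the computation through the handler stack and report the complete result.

Answer: [((1, ()), 5)]

Evaluation trace:
get @ H1 ⇒ 5
put(5) @ H1 ⇒ s:=5
H0 returns (1, ())
H1 returns ((1, ()), 5)
H2 returns [((1, ()), 5)]
H3 returns [((1, ()), 5)]
= [((1, ()), 5)]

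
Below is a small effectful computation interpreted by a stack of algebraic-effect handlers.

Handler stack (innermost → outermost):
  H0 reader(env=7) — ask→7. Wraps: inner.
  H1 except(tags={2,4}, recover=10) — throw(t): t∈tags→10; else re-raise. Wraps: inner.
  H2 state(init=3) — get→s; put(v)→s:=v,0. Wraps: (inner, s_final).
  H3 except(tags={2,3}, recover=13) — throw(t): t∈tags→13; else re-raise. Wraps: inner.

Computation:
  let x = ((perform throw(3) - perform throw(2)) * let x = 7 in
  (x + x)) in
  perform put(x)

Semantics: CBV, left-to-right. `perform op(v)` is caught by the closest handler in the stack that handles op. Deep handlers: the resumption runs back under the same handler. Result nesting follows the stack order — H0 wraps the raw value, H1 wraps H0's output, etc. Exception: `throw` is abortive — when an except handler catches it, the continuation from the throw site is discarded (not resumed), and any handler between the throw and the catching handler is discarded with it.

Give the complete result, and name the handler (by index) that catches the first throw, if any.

Answer: 13 ; first throw caught by: H3

Evaluation trace:
throw(3) @ H1 re-raised
throw(3) @ H3 caught ⇒ 13
= 13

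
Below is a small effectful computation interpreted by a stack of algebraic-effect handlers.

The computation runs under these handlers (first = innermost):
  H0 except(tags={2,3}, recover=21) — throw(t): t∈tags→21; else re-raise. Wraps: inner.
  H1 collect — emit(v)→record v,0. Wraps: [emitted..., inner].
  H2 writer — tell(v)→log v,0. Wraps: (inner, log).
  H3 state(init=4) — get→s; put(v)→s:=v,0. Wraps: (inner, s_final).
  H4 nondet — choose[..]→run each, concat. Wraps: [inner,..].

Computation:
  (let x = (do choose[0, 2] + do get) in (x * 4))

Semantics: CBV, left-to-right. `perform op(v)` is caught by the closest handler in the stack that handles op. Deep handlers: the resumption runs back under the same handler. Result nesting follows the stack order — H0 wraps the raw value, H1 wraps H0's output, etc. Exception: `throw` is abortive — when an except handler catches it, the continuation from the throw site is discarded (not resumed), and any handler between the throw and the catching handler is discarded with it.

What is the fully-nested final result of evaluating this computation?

Step-by-step:
choose[0, 2] @ H4
  branch[0] choose=0:
    get @ H3 ⇒ 4
    H0 returns 16
    H1 returns [16]
    H2 returns ([16], ())
    H3 returns (([16], ()), 4)
    H4 returns [(([16], ()), 4)]
  branch[1] choose=2:
    get @ H3 ⇒ 4
    H0 returns 24
    H1 returns [24]
    H2 returns ([24], ())
    H3 returns (([24], ()), 4)
    H4 returns [(([24], ()), 4)]
= [(([16], ()), 4), (([24], ()), 4)]

Answer: [(([16], ()), 4), (([24], ()), 4)]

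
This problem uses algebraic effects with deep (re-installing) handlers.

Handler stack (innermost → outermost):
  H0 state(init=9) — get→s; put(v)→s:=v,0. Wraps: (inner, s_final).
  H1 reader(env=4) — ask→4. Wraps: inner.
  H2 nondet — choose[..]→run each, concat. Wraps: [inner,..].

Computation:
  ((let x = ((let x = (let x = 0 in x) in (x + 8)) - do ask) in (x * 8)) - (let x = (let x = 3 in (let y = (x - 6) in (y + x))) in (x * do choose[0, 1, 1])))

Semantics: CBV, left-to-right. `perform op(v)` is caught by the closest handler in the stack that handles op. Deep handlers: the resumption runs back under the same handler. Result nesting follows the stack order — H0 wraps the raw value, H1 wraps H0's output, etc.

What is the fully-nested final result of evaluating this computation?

Evaluation trace:
ask @ H1 ⇒ 4
choose[0, 1, 1] @ H2
  branch[0] choose=0:
    H0 returns (32, 9)
    H1 returns (32, 9)
    H2 returns [(32, 9)]
  branch[1] choose=1:
    H0 returns (32, 9)
    H1 returns (32, 9)
    H2 returns [(32, 9)]
  branch[2] choose=1:
    H0 returns (32, 9)
    H1 returns (32, 9)
    H2 returns [(32, 9)]
= [(32, 9), (32, 9), (32, 9)]

Answer: [(32, 9), (32, 9), (32, 9)]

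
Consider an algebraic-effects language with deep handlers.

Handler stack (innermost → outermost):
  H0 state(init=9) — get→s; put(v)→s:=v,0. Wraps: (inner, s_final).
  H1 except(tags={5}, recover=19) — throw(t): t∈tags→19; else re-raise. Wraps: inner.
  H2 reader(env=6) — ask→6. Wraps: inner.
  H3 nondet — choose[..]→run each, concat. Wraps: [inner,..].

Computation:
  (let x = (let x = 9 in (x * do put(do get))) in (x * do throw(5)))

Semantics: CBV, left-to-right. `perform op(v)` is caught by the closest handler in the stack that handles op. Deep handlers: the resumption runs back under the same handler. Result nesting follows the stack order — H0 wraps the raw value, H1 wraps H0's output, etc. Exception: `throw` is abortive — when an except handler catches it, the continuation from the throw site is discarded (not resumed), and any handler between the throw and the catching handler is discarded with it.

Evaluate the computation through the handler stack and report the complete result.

Evaluation trace:
get @ H0 ⇒ 9
put(9) @ H0 ⇒ s:=9
throw(5) @ H1 caught ⇒ 19
H2 returns 19
H3 returns [19]
= [19]

Answer: [19]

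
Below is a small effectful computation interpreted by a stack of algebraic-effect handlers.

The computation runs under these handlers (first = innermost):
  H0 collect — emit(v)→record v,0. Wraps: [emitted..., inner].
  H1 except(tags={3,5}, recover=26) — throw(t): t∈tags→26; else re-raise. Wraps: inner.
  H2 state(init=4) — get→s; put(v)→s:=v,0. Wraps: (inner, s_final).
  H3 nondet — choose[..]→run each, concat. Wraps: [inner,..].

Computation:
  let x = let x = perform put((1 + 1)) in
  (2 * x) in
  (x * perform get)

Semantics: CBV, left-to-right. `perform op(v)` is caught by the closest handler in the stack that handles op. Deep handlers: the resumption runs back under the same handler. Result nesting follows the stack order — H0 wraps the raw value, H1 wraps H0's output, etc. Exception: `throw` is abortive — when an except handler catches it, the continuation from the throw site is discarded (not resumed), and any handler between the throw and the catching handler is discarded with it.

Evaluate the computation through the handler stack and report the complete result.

Working:
put(2) @ H2 ⇒ s:=2
get @ H2 ⇒ 2
H0 returns [0]
H1 returns [0]
H2 returns ([0], 2)
H3 returns [([0], 2)]
= [([0], 2)]

Answer: [([0], 2)]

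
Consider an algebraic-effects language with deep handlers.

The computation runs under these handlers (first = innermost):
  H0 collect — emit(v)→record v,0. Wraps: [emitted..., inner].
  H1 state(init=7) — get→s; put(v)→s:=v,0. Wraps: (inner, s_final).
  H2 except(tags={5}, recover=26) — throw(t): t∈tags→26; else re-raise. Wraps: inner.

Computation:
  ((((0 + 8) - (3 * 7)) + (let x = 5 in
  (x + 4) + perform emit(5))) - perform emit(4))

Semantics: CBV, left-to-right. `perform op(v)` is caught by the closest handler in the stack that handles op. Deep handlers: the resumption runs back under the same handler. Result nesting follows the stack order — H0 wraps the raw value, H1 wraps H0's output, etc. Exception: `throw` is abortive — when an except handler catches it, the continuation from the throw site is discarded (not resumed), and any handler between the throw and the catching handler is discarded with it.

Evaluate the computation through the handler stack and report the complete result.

Working:
emit(5) @ H0 ⇒ out+=5
emit(4) @ H0 ⇒ out+=4
H0 returns [5, 4, -4]
H1 returns ([5, 4, -4], 7)
H2 returns ([5, 4, -4], 7)
= ([5, 4, -4], 7)

Answer: ([5, 4, -4], 7)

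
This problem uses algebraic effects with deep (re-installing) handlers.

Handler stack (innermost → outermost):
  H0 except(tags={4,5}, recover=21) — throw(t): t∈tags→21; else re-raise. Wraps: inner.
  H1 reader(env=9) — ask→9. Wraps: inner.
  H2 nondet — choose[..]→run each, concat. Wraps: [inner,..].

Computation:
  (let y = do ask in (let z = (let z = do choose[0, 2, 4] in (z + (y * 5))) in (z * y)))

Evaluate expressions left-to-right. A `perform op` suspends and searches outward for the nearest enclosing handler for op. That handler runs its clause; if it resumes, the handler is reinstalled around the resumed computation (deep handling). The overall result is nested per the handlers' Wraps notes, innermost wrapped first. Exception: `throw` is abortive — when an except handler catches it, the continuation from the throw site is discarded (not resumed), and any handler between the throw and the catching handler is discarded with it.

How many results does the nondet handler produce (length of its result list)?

Evaluation trace:
ask @ H1 ⇒ 9
choose[0, 2, 4] @ H2
  branch[0] choose=0:
    H0 returns 405
    H1 returns 405
    H2 returns [405]
  branch[1] choose=2:
    H0 returns 423
    H1 returns 423
    H2 returns [423]
  branch[2] choose=4:
    H0 returns 441
    H1 returns 441
    H2 returns [441]
= [405, 423, 441]

Answer: 3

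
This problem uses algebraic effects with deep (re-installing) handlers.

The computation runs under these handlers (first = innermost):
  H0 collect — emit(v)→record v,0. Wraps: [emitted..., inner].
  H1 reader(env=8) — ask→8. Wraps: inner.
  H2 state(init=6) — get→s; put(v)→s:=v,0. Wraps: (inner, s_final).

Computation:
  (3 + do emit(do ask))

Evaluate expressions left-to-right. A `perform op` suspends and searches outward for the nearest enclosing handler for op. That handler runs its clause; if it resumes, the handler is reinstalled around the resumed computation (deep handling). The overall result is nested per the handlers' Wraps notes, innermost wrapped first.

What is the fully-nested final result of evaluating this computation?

Answer: ([8, 3], 6)

Step-by-step:
ask @ H1 ⇒ 8
emit(8) @ H0 ⇒ out+=8
H0 returns [8, 3]
H1 returns [8, 3]
H2 returns ([8, 3], 6)
= ([8, 3], 6)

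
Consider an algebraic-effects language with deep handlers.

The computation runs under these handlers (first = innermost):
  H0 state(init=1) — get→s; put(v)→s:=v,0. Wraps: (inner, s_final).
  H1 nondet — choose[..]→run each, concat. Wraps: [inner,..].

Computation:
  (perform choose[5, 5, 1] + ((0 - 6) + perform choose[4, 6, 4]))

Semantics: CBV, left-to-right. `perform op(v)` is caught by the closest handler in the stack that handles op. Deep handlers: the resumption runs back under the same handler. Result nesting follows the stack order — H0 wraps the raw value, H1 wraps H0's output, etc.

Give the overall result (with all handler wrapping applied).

Answer: [(3, 1), (5, 1), (3, 1), (3, 1), (5, 1), (3, 1), (-1, 1), (1, 1), (-1, 1)]

Evaluation trace:
choose[5, 5, 1] @ H1
  branch[0] choose=5:
    choose[4, 6, 4] @ H1
      branch[0] choose=4:
        H0 returns (3, 1)
        H1 returns [(3, 1)]
      branch[1] choose=6:
        H0 returns (5, 1)
        H1 returns [(5, 1)]
      branch[2] choose=4:
        H0 returns (3, 1)
        H1 returns [(3, 1)]
  branch[1] choose=5:
    choose[4, 6, 4] @ H1
      branch[0] choose=4:
        H0 returns (3, 1)
        H1 returns [(3, 1)]
      branch[1] choose=6:
        H0 returns (5, 1)
        H1 returns [(5, 1)]
      branch[2] choose=4:
        H0 returns (3, 1)
        H1 returns [(3, 1)]
  branch[2] choose=1:
    choose[4, 6, 4] @ H1
      branch[0] choose=4:
        H0 returns (-1, 1)
        H1 returns [(-1, 1)]
      branch[1] choose=6:
        H0 returns (1, 1)
        H1 returns [(1, 1)]
      branch[2] choose=4:
        H0 returns (-1, 1)
        H1 returns [(-1, 1)]
= [(3, 1), (5, 1), (3, 1), (3, 1), (5, 1), (3, 1), (-1, 1), (1, 1), (-1, 1)]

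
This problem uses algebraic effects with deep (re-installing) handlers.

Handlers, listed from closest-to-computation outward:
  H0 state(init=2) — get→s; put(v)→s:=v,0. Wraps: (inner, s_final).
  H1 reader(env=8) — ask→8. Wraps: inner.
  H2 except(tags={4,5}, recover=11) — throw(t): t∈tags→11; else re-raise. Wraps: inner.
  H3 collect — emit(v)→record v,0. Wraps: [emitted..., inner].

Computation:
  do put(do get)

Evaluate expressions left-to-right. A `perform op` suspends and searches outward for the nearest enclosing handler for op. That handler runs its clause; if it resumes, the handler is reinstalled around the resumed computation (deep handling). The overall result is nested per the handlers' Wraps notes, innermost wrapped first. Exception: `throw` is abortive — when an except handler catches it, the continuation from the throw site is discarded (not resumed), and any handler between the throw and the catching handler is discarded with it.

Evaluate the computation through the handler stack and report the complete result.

Step-by-step:
get @ H0 ⇒ 2
put(2) @ H0 ⇒ s:=2
H0 returns (0, 2)
H1 returns (0, 2)
H2 returns (0, 2)
H3 returns [(0, 2)]
= [(0, 2)]

Answer: [(0, 2)]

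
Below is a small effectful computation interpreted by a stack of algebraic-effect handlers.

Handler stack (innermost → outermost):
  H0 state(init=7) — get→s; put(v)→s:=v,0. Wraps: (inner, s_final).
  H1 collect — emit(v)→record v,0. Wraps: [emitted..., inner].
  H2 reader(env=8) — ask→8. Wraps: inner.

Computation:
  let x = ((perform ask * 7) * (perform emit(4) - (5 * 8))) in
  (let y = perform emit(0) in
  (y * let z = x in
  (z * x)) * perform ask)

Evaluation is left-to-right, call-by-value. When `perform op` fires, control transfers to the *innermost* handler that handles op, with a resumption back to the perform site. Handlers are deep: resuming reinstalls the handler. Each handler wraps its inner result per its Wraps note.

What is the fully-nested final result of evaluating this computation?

Working:
ask @ H2 ⇒ 8
emit(4) @ H1 ⇒ out+=4
emit(0) @ H1 ⇒ out+=0
ask @ H2 ⇒ 8
H0 returns (0, 7)
H1 returns [4, 0, (0, 7)]
H2 returns [4, 0, (0, 7)]
= [4, 0, (0, 7)]

Answer: [4, 0, (0, 7)]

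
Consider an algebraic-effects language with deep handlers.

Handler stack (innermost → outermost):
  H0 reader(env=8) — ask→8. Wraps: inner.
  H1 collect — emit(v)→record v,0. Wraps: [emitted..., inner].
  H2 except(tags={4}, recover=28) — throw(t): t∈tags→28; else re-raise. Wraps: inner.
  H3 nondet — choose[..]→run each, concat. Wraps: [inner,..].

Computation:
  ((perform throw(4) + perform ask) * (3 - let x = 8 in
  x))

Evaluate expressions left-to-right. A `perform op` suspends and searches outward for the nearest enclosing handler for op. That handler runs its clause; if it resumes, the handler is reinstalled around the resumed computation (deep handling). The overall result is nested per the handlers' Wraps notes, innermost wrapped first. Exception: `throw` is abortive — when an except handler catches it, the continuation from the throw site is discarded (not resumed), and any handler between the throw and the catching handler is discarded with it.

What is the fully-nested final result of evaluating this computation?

Working:
throw(4) @ H2 caught ⇒ 28
H3 returns [28]
= [28]

Answer: [28]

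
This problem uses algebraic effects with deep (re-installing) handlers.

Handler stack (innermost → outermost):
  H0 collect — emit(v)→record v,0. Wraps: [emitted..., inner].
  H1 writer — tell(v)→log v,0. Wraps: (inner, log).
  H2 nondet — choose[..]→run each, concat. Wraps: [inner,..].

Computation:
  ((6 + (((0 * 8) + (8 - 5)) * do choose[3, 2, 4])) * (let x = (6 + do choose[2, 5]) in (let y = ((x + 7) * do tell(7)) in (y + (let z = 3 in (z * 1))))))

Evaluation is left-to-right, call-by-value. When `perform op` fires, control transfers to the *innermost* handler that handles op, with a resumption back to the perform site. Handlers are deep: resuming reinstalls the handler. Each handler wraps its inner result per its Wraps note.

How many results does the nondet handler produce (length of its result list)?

Evaluation trace:
choose[3, 2, 4] @ H2
  branch[0] choose=3:
    choose[2, 5] @ H2
      branch[0] choose=2:
        tell(7) @ H1 ⇒ log+=7
        H0 returns [45]
        H1 returns ([45], (7))
        H2 returns [([45], (7))]
      branch[1] choose=5:
        tell(7) @ H1 ⇒ log+=7
        H0 returns [45]
        H1 returns ([45], (7))
        H2 returns [([45], (7))]
  branch[1] choose=2:
    choose[2, 5] @ H2
      branch[0] choose=2:
        tell(7) @ H1 ⇒ log+=7
        H0 returns [36]
        H1 returns ([36], (7))
        H2 returns [([36], (7))]
      branch[1] choose=5:
        tell(7) @ H1 ⇒ log+=7
        H0 returns [36]
        H1 returns ([36], (7))
        H2 returns [([36], (7))]
  branch[2] choose=4:
    choose[2, 5] @ H2
      branch[0] choose=2:
        tell(7) @ H1 ⇒ log+=7
        H0 returns [54]
        H1 returns ([54], (7))
        H2 returns [([54], (7))]
      branch[1] choose=5:
        tell(7) @ H1 ⇒ log+=7
        H0 returns [54]
        H1 returns ([54], (7))
        H2 returns [([54], (7))]
= [([45], (7)), ([45], (7)), ([36], (7)), ([36], (7)), ([54], (7)), ([54], (7))]

Answer: 6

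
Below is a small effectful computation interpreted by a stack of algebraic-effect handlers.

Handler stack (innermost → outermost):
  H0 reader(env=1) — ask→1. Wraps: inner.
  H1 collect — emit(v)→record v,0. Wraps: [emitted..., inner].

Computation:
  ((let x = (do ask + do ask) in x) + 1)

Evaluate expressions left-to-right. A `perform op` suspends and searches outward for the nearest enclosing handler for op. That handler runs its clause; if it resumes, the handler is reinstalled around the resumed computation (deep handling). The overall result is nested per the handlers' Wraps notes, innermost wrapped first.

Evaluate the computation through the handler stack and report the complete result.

Answer: [3]

Working:
ask @ H0 ⇒ 1
ask @ H0 ⇒ 1
H0 returns 3
H1 returns [3]
= [3]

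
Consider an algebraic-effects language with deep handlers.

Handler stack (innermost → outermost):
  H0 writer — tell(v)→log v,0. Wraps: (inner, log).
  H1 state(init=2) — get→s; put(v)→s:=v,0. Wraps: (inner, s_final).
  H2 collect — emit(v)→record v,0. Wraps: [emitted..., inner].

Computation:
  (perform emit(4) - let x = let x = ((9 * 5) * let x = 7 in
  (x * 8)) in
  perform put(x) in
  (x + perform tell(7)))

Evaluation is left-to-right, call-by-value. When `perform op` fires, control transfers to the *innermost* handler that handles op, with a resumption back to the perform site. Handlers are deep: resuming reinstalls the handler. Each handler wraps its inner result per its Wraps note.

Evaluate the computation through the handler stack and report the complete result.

Answer: [4, ((0, (7)), 2520)]

Step-by-step:
emit(4) @ H2 ⇒ out+=4
put(2520) @ H1 ⇒ s:=2520
tell(7) @ H0 ⇒ log+=7
H0 returns (0, (7))
H1 returns ((0, (7)), 2520)
H2 returns [4, ((0, (7)), 2520)]
= [4, ((0, (7)), 2520)]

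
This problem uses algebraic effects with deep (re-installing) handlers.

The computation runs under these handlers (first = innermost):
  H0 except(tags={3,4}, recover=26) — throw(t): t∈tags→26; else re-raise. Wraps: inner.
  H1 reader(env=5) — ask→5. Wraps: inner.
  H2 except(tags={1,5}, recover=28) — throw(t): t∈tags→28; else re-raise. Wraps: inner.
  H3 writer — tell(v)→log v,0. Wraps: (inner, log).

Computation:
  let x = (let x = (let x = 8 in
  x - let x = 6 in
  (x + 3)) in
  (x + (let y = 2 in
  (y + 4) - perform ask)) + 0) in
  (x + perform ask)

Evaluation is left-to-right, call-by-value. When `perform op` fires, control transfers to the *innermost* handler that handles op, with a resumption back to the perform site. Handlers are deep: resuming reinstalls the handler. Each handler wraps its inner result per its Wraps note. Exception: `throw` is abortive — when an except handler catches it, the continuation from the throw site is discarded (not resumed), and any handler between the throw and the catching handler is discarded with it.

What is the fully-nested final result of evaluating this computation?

Answer: (5, ())

Working:
ask @ H1 ⇒ 5
ask @ H1 ⇒ 5
H0 returns 5
H1 returns 5
H2 returns 5
H3 returns (5, ())
= (5, ())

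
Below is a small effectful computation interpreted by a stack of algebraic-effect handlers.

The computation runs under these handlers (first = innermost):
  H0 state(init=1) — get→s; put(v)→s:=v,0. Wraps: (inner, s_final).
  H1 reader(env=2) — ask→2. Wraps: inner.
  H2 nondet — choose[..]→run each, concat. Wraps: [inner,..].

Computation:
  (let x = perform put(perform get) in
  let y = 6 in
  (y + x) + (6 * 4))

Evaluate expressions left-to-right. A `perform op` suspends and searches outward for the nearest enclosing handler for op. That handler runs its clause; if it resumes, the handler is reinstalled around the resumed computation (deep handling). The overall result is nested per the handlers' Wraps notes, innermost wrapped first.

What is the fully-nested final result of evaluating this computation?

Working:
get @ H0 ⇒ 1
put(1) @ H0 ⇒ s:=1
H0 returns (30, 1)
H1 returns (30, 1)
H2 returns [(30, 1)]
= [(30, 1)]

Answer: [(30, 1)]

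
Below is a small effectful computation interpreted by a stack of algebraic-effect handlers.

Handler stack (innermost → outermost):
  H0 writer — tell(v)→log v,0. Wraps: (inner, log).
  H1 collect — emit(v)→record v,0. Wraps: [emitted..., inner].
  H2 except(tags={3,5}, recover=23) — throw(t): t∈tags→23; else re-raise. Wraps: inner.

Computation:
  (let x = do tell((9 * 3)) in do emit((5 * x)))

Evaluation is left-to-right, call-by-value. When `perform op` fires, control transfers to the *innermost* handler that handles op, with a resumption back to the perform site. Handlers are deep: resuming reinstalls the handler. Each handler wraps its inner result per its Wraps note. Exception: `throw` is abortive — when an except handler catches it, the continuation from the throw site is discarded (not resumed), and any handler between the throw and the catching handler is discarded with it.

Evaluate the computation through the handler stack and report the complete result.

Step-by-step:
tell(27) @ H0 ⇒ log+=27
emit(0) @ H1 ⇒ out+=0
H0 returns (0, (27))
H1 returns [0, (0, (27))]
H2 returns [0, (0, (27))]
= [0, (0, (27))]

Answer: [0, (0, (27))]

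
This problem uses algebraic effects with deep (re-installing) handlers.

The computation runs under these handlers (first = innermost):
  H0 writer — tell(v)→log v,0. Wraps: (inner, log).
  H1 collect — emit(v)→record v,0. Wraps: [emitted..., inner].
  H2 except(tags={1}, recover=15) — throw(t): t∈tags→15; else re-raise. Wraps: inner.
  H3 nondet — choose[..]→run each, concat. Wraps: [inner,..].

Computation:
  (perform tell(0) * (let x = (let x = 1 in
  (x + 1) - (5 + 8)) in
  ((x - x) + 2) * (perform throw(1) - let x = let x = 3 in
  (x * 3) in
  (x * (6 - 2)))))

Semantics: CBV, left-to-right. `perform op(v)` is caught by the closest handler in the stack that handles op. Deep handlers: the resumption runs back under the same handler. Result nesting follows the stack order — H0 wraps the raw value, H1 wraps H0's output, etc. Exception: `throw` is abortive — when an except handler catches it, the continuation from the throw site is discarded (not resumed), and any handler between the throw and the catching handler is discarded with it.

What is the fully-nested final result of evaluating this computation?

Working:
tell(0) @ H0 ⇒ log+=0
throw(1) @ H2 caught ⇒ 15
H3 returns [15]
= [15]

Answer: [15]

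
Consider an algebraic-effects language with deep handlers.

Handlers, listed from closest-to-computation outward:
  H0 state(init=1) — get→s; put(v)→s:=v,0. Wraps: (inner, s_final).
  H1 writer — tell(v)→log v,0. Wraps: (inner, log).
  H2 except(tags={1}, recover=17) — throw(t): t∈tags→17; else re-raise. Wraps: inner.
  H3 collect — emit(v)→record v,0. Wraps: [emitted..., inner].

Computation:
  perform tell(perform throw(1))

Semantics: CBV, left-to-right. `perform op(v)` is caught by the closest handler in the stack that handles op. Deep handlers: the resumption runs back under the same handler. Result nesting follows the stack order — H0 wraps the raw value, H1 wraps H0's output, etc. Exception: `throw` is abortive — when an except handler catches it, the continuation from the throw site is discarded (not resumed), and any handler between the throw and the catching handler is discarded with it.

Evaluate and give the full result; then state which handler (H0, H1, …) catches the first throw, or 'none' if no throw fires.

Answer: [17] ; first throw caught by: H2

Step-by-step:
throw(1) @ H2 caught ⇒ 17
H3 returns [17]
= [17]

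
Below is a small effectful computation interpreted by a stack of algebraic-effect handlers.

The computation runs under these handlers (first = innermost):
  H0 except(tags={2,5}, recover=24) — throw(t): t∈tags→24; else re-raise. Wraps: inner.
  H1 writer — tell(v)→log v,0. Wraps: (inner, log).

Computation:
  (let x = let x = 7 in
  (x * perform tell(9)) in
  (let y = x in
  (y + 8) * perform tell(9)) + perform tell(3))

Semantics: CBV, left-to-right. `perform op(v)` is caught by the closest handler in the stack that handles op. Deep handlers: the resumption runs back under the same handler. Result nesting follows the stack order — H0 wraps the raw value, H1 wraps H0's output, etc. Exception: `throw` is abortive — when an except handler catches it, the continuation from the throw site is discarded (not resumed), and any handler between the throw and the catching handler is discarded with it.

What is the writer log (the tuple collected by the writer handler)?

Answer: (9, 9, 3)

Step-by-step:
tell(9) @ H1 ⇒ log+=9
tell(9) @ H1 ⇒ log+=9
tell(3) @ H1 ⇒ log+=3
H0 returns 0
H1 returns (0, (9, 9, 3))
= (0, (9, 9, 3))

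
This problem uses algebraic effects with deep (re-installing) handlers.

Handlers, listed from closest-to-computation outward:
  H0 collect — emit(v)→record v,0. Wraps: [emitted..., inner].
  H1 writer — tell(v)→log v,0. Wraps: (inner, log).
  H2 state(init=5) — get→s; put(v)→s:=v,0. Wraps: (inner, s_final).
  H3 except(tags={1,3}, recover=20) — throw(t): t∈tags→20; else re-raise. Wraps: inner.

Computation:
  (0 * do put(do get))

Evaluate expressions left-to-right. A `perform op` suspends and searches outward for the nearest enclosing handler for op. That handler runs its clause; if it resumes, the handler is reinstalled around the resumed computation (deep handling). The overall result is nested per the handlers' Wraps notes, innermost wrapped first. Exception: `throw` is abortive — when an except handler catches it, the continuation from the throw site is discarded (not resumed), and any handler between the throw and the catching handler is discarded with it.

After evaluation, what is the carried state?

Step-by-step:
get @ H2 ⇒ 5
put(5) @ H2 ⇒ s:=5
H0 returns [0]
H1 returns ([0], ())
H2 returns (([0], ()), 5)
H3 returns (([0], ()), 5)
= (([0], ()), 5)

Answer: 5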